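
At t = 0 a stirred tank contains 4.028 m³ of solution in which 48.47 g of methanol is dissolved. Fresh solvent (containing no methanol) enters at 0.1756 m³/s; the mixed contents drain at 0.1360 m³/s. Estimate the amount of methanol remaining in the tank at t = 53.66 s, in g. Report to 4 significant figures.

11.31 g

Let m(t) be the amount of methanol. Volume: V(t) = V₀ + (Q_in − Q_out) t = 4.028 + 0.0396000 t; V(53.66) = 6.15294 m³.
Species balance (pure solvent in): dm/dt = −Q_out · m/V(t).
dm/m = −Q_out dt/(V₀ + 0.0396000 t); integrating gives ln(m/m₀) = −(Q_out/(Q_in−Q_out)) ln(V/V₀).
m = m₀ (V₀/V)^(Q_out/(Q_in−Q_out)) = 48.47 × (4.028/6.15294)^(3.43434) = 11.3130 g.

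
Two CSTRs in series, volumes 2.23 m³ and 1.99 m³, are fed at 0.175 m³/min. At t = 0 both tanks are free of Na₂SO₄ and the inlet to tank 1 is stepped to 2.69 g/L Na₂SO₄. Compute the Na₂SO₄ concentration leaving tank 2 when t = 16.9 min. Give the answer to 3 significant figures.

1.10 g/L

Species balance on tank i: dCᵢ/dt = (Cᵢ₋₁ − Cᵢ)/τᵢ with τᵢ = Vᵢ/Q.
τ₁ = 2.23/0.175 = 12.743 min; τ₂ = 1.99/0.175 = 11.371 min.
Tank 1: C₁ = C_in(1 − e^(−t/τ₁)). Tank 2 (τ₁ ≠ τ₂): C₂ = C_in[1 − (τ₁ e^(−t/τ₁) − τ₂ e^(−t/τ₂))/(τ₁ − τ₂)].
At t = 16.9: e^(−t/τ₁) = 0.26548, e^(−t/τ₂) = 0.22624.
C₂ = 2.69·[1 − (12.743·0.26548 − 11.371·0.22624)/(1.3714)] = 2.69·0.40916 = 1.1006 g/L.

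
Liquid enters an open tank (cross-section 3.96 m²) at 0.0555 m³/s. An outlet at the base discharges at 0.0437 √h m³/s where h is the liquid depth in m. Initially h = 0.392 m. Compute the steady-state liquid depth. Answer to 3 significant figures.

A dh/dt = Q_in − 0.0437 √h. Steady state requires inflow = outflow:
Q_in = 0.0437 √h_ss ⇒ √h_ss = 0.0555/0.0437 = 1.2700.
h_ss = 1.2700² = 1.6130 m. (Since h₀ = 0.392 m < h_ss, the level will rise toward this value.)

1.61 m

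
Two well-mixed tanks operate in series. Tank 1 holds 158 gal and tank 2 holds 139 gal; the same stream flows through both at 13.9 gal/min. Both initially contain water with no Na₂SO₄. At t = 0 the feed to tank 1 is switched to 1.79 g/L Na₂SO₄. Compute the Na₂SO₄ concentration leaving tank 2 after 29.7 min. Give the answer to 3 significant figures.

Species balance on tank i: dCᵢ/dt = (Cᵢ₋₁ − Cᵢ)/τᵢ with τᵢ = Vᵢ/Q.
τ₁ = 158/13.9 = 11.367 min; τ₂ = 139/13.9 = 10.000 min.
Solving the cascade with C₁(0)=C₂(0)=0 gives C₂(t) = C_in[1 − (τ₁ e^(−t/τ₁) − τ₂ e^(−t/τ₂))/(τ₁ − τ₂)].
At t = 29.7: e^(−t/τ₁) = 0.073325, e^(−t/τ₂) = 0.051303.
C₂ = 1.79·[1 − (11.367·0.073325 − 10.000·0.051303)/(1.3669)] = 1.79·0.76557 = 1.3704 g/L.

1.37 g/L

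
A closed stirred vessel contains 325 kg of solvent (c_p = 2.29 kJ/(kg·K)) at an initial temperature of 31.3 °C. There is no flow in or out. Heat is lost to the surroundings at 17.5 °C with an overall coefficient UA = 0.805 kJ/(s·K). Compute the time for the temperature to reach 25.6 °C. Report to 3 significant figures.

Lumped-capacitance energy balance: M c_p dT/dt = UA(T_amb − T).
τ = M c_p/UA = 924.53 s; T_ss = T_amb = 17.500 °C.
T(t) = T_ss + (T₀ − T_ss)e^(−t/τ); set T = 25.6:
t = −τ ln[(T − T_ss)/(T₀ − T_ss)] = −924.53 · ln(0.58696) = 492.60 s.

493 s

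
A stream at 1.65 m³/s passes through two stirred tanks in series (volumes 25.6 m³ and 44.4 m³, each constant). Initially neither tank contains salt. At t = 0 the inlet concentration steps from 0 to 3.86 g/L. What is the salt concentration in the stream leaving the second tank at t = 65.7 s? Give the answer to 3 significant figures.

3.14 g/L

Time constants: τᵢ = Vᵢ/Q for each well-mixed tank.
τ₁ = 25.6/1.65 = 15.515 s; τ₂ = 44.4/1.65 = 26.909 s.
Solving the cascade with C₁(0)=C₂(0)=0 gives C₂(t) = C_in[1 − (τ₁ e^(−t/τ₁) − τ₂ e^(−t/τ₂))/(τ₁ − τ₂)].
At t = 65.7: e^(−t/τ₁) = 0.014486, e^(−t/τ₂) = 0.087026.
C₂ = 3.86·[1 − (15.515·0.014486 − 26.909·0.087026)/(-11.394)] = 3.86·0.81420 = 3.1428 g/L.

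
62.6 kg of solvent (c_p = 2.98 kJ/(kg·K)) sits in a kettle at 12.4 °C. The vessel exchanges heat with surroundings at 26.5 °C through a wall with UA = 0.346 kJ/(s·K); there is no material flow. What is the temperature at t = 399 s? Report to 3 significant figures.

19.8 °C

M c_p dT/dt = −UA(T − T_amb).
dT/dt = (T_ss − T)/τ with T_ss = T_amb = 26.500 °C, τ = M c_p/UA = 62.6·2.98/0.346 = 539.16 s.
T approaches T_ss exponentially: T(t) = T_ss + (T₀ − T_ss) e^(−t/τ).
T(399) = 26.500 + (-14.100)·0.47709 = 19.773 °C.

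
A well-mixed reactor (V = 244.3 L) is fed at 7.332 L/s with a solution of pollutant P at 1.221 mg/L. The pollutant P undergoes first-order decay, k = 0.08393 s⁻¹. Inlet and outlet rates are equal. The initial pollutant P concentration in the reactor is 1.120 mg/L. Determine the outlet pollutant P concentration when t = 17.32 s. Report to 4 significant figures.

0.4326 mg/L

Species balance: V dC/dt = Q C_in − Q C − k V C.
dC/dt = (Q/V) C_in − (Q/V + k) C; effective rate a = Q/V + k = 0.0300123 + 0.08393 = 0.113942 s⁻¹.
C_ss = Q C_in/(Q + kV) = 0.321610 mg/L; C(t) = C_ss + (C₀ − C_ss) e^(−a t).
C(17.32) = 0.321610 + (0.798390)·e^(−0.113942·17.32) = 0.321610 + (0.798390)·0.138972 = 0.432564 mg/L.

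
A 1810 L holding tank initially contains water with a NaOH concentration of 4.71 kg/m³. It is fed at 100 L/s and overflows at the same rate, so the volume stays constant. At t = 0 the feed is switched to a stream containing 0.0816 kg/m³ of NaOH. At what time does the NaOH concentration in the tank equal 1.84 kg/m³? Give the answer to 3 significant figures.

Species balance: V dC/dt = Q(C_in − C) ⇒ τ = V/Q = 18.100 s.
C(t) = C_in + (C₀ − C_in) e^(−t/τ). Set C = 1.84 and solve for t:
e^(−t/τ) = (C − C_in)/(C₀ − C_in) = (1.84 − 0.0816)/(4.71 − 0.0816) = 0.37992
t = −τ ln(…) = 18.100 × 0.96781 = 17.517 s.

17.5 s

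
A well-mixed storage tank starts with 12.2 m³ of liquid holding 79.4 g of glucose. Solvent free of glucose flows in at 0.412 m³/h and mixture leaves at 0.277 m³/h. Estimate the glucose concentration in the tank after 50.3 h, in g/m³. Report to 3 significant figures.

1.69 g/m³

Total volume: dV/dt = Q_in − Q_out = 0.13500 m³/h, so V(t) = 12.2 + 0.13500 t and V(50.3) = 18.990 m³.
No glucose enters, so dm/dt = −Q_out · (m/V).
dm/m = −Q_out dt/(V₀ + 0.13500 t); integrating gives ln(m/m₀) = −(Q_out/(Q_in−Q_out)) ln(V/V₀).
m = m₀ (V₀/V)^(Q_out/(Q_in−Q_out)) = 79.4 × (12.2/18.990)^(2.0519) = 32.026 g.
C = m/V = 32.026/18.990 = 1.6864 g/m³.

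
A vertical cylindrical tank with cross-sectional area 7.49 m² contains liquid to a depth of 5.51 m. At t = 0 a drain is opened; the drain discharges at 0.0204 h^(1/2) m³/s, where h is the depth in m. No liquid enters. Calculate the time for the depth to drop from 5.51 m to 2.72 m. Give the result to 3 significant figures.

With no inflow, A dh/dt = −0.0204 √h.
Separate and integrate: 2(√h − √h₀) = −(0.0204/A) t.
t = 2A(√h₀ − √h)/0.0204 = 2·7.49·(√5.51 − √2.72)/0.0204
  = 14.980 × (2.3473 − 1.6492) / 0.0204 = 512.62 s.

513 s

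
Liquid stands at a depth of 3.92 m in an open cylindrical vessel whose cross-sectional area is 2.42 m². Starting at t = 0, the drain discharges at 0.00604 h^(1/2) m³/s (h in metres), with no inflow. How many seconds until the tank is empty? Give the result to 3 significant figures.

1590 s

Volume balance on the tank: A dh/dt = −0.00604 √h.
∫ h^(−1/2) dh = −(0.00604/A) ∫ dt, giving 2√h = 2√h₀ − (0.00604/A) t.
Set h = 0: 2√h₀ = (0.00604/A) t_empty ⇒ t_empty = 2A√h₀/0.00604.
t_empty = 2·2.42·√3.92/0.00604 = 4.8400·1.9799/0.00604 = 1586.5 s.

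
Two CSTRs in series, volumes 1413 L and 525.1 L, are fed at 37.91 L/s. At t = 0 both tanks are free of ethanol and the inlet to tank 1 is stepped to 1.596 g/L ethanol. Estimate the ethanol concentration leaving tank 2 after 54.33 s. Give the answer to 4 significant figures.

1.023 g/L

Time constants: τᵢ = Vᵢ/Q for each well-mixed tank.
τ₁ = 1413/37.91 = 37.2725 s; τ₂ = 525.1/37.91 = 13.8512 s.
Tank 1: C₁ = C_in(1 − e^(−t/τ₁)). Tank 2 (τ₁ ≠ τ₂): C₂ = C_in[1 − (τ₁ e^(−t/τ₁) − τ₂ e^(−t/τ₂))/(τ₁ − τ₂)].
At t = 54.33: e^(−t/τ₁) = 0.232784, e^(−t/τ₂) = 0.0197936.
C₂ = 1.596·[1 − (37.2725·0.232784 − 13.8512·0.0197936)/(23.4213)] = 1.596·0.641254 = 1.02344 g/L.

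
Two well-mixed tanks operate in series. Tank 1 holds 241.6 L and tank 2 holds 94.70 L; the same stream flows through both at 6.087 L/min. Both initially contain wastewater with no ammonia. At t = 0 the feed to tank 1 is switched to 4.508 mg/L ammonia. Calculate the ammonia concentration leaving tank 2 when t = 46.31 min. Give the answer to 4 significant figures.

Each tank obeys Vᵢ dCᵢ/dt = Q(Cᵢ₋₁ − Cᵢ), so τᵢ = Vᵢ/Q.
τ₁ = 241.6/6.087 = 39.6911 min; τ₂ = 94.70/6.087 = 15.5577 min.
Tank 1: C₁ = C_in(1 − e^(−t/τ₁)). Tank 2 (τ₁ ≠ τ₂): C₂ = C_in[1 − (τ₁ e^(−t/τ₁) − τ₂ e^(−t/τ₂))/(τ₁ − τ₂)].
At t = 46.31: e^(−t/τ₁) = 0.311374, e^(−t/τ₂) = 0.0509632.
C₂ = 4.508·[1 − (39.6911·0.311374 − 15.5577·0.0509632)/(24.1334)] = 4.508·0.520750 = 2.34754 mg/L.

2.348 mg/L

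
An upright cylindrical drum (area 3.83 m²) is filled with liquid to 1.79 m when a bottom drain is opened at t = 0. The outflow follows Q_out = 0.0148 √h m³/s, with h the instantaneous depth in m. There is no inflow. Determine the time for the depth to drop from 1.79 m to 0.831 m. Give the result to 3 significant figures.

Unsteady balance on liquid volume: A dh/dt = −0.0148 √h.
Separate and integrate: 2(√h − √h₀) = −(0.0148/A) t.
t = 2A(√h₀ − √h)/0.0148 = 2·3.83·(√1.79 − √0.831)/0.0148
  = 7.6600 × (1.3379 − 0.91159) / 0.0148 = 220.65 s.

221 s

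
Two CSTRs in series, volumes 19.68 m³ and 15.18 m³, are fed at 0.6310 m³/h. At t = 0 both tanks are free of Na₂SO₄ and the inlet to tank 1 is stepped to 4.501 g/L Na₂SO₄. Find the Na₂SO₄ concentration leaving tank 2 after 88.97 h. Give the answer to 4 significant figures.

Time constants: τᵢ = Vᵢ/Q for each well-mixed tank.
τ₁ = 19.68/0.6310 = 31.1886 h; τ₂ = 15.18/0.6310 = 24.0571 h.
Solving the cascade with C₁(0)=C₂(0)=0 gives C₂(t) = C_in[1 − (τ₁ e^(−t/τ₁) − τ₂ e^(−t/τ₂))/(τ₁ − τ₂)].
At t = 88.97: e^(−t/τ₁) = 0.0576915, e^(−t/τ₂) = 0.0247658.
C₂ = 4.501·[1 − (31.1886·0.0576915 − 24.0571·0.0247658)/(7.13154)] = 4.501·0.831239 = 3.74141 g/L.

3.741 g/L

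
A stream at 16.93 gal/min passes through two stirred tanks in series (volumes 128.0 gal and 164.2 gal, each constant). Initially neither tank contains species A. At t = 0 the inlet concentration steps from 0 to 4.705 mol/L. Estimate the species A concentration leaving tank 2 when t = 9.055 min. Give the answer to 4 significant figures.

1.338 mol/L

Each tank obeys Vᵢ dCᵢ/dt = Q(Cᵢ₋₁ − Cᵢ), so τᵢ = Vᵢ/Q.
τ₁ = 128.0/16.93 = 7.56054 min; τ₂ = 164.2/16.93 = 9.69876 min.
Tank 1: C₁ = C_in(1 − e^(−t/τ₁)). Tank 2 (τ₁ ≠ τ₂): C₂ = C_in[1 − (τ₁ e^(−t/τ₁) − τ₂ e^(−t/τ₂))/(τ₁ − τ₂)].
At t = 9.055: e^(−t/τ₁) = 0.301898, e^(−t/τ₂) = 0.393126.
C₂ = 4.705·[1 − (7.56054·0.301898 − 9.69876·0.393126)/(-2.13822)] = 4.705·0.284300 = 1.33763 mol/L.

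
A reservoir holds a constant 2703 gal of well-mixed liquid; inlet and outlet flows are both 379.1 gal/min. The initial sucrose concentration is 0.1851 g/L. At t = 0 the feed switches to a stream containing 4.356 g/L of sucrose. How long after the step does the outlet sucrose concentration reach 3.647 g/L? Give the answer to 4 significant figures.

Accumulation = in − out for the solute gives V dC/dt = Q(C_in − C), so τ = V/Q = 7.13004 min.
C(t) = C_in + (C₀ − C_in) e^(−t/τ). Set C = 3.647 and solve for t:
e^(−t/τ) = (C − C_in)/(C₀ − C_in) = (3.647 − 4.356)/(0.1851 − 4.356) = 0.169987
t = −τ ln(…) = 7.13004 × 1.77203 = 12.6347 min.

12.63 min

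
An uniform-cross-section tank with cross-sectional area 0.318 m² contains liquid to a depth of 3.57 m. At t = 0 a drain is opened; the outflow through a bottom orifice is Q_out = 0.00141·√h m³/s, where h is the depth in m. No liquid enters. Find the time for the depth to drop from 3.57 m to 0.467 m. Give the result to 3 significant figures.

544 s

A dh/dt = −Q_out = −0.00141 √h.
∫ h^(−1/2) dh = −(0.00141/A) ∫ dt, giving 2√h = 2√h₀ − (0.00141/A) t.
t = 2A(√h₀ − √h)/0.00141 = 2·0.318·(√3.57 − √0.467)/0.00141
  = 0.63600 × (1.8894 − 0.68337) / 0.00141 = 544.01 s.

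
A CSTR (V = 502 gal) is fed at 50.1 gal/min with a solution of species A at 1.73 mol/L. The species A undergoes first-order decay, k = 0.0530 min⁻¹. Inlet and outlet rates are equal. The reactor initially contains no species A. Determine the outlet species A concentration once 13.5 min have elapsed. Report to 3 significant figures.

V dC/dt = Q(C_in − C) − k V C.
This is linear with rate a = Q/V + k = 0.15280 min⁻¹.
C_ss = Q C_in/(Q + kV) = 1.1299 mol/L; C(t) = C_ss + (C₀ − C_ss) e^(−a t).
C(13.5) = 1.1299 + (-1.1299)·e^(−0.15280·13.5) = 1.1299 + (-1.1299)·0.12710 = 0.98633 mol/L.

0.986 mol/L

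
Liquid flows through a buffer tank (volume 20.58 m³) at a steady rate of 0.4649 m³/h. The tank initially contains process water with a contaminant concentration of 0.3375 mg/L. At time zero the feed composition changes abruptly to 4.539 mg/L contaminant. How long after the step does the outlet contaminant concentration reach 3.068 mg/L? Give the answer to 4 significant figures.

Species balance on the tank: V dC/dt = Q(C_in − C), so τ = V/Q = 44.2676 h.
C(t) = C_in + (C₀ − C_in) e^(−t/τ). Set C = 3.068 and solve for t:
e^(−t/τ) = (C − C_in)/(C₀ − C_in) = (3.068 − 4.539)/(0.3375 − 4.539) = 0.350113
t = −τ ln(…) = 44.2676 × 1.04950 = 46.4588 h.

46.46 h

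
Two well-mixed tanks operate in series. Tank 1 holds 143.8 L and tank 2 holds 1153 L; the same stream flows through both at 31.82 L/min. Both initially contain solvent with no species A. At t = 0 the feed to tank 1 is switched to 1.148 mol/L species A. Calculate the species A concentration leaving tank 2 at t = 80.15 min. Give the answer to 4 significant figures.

Species balance on tank i: dCᵢ/dt = (Cᵢ₋₁ − Cᵢ)/τᵢ with τᵢ = Vᵢ/Q.
τ₁ = 143.8/31.82 = 4.51917 min; τ₂ = 1153/31.82 = 36.2351 min.
Solving the cascade with C₁(0)=C₂(0)=0 gives C₂(t) = C_in[1 − (τ₁ e^(−t/τ₁) − τ₂ e^(−t/τ₂))/(τ₁ − τ₂)].
At t = 80.15: e^(−t/τ₁) = 1.98402e-08, e^(−t/τ₂) = 0.109487.
C₂ = 1.148·[1 − (4.51917·1.98402e-08 − 36.2351·0.109487)/(-31.7159)] = 1.148·0.874912 = 1.00440 mol/L.

1.004 mol/L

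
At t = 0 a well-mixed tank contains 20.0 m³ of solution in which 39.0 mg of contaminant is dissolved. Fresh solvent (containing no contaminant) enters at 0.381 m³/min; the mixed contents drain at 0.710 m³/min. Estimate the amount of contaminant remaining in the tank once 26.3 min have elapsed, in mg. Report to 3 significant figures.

Total volume: dV/dt = Q_in − Q_out = -0.32900 m³/min, so V(t) = 20.0 − 0.32900 t and V(26.3) = 11.347 m³.
Solute balance: dm/dt = 0 − Q_out C = −Q_out m/V(t).
dm/m = −Q_out dt/(V₀ − 0.32900 t); integrating gives ln(m/m₀) = −(Q_out/(Q_in−Q_out)) ln(V/V₀).
m = m₀ (V₀/V)^(Q_out/(Q_in−Q_out)) = 39.0 × (20.0/11.347)^(-2.1581) = 11.479 mg.

11.5 mg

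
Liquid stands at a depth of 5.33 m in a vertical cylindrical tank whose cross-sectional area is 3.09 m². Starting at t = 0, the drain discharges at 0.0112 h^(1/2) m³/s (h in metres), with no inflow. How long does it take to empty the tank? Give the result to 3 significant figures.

1270 s

A dh/dt = −Q_out = −0.0112 √h.
∫ h^(−1/2) dh = −(0.0112/A) ∫ dt, giving 2√h = 2√h₀ − (0.0112/A) t.
Tank is empty when √h = 0: t_empty = 2A√h₀/0.0112.
t_empty = 2·3.09·√5.33/0.0112 = 6.1800·2.3087/0.0112 = 1273.9 s.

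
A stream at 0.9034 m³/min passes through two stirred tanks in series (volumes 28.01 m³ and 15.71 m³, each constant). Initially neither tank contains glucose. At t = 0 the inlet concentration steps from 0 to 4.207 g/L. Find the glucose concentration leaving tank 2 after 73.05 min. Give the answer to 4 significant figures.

3.379 g/L

Time constants: τᵢ = Vᵢ/Q for each well-mixed tank.
τ₁ = 28.01/0.9034 = 31.0051 min; τ₂ = 15.71/0.9034 = 17.3899 min.
Solving the cascade with C₁(0)=C₂(0)=0 gives C₂(t) = C_in[1 − (τ₁ e^(−t/τ₁) − τ₂ e^(−t/τ₂))/(τ₁ − τ₂)].
At t = 73.05: e^(−t/τ₁) = 0.0947925, e^(−t/τ₂) = 0.0149847.
C₂ = 4.207·[1 − (31.0051·0.0947925 − 17.3899·0.0149847)/(13.6152)] = 4.207·0.803274 = 3.37937 g/L.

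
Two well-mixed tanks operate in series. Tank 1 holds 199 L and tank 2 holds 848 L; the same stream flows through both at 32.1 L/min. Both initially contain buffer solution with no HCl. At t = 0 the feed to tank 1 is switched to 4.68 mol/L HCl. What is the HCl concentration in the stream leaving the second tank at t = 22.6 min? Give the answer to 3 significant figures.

Each tank obeys Vᵢ dCᵢ/dt = Q(Cᵢ₋₁ − Cᵢ), so τᵢ = Vᵢ/Q.
τ₁ = 199/32.1 = 6.1994 min; τ₂ = 848/32.1 = 26.417 min.
Tank 1: C₁ = C_in(1 − e^(−t/τ₁)). Tank 2 (τ₁ ≠ τ₂): C₂ = C_in[1 − (τ₁ e^(−t/τ₁) − τ₂ e^(−t/τ₂))/(τ₁ − τ₂)].
At t = 22.6: e^(−t/τ₁) = 0.026108, e^(−t/τ₂) = 0.42507.
C₂ = 4.68·[1 − (6.1994·0.026108 − 26.417·0.42507)/(-20.218)] = 4.68·0.45259 = 2.1181 mol/L.

2.12 mol/L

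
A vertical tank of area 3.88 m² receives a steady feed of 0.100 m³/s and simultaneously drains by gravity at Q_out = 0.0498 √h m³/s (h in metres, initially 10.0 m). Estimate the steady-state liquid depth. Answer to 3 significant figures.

4.03 m

Level balance: A dh/dt = 0.100 − 0.0498 √h. Setting dh/dt = 0:
Q_in = 0.0498 √h_ss ⇒ √h_ss = 0.100/0.0498 = 2.0080.
h_ss = 2.0080² = 4.0322 m. (Since h₀ = 10.0 m > h_ss, the level will fall toward this value.)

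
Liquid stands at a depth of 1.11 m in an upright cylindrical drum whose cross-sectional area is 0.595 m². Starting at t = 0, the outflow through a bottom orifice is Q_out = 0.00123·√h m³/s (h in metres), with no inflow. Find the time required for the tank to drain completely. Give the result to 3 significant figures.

1020 s

With no inflow, A dh/dt = −0.00123 √h.
∫ h^(−1/2) dh = −(0.00123/A) ∫ dt, giving 2√h = 2√h₀ − (0.00123/A) t.
Tank is empty when √h = 0: t_empty = 2A√h₀/0.00123.
t_empty = 2·0.595·√1.11/0.00123 = 1.1900·1.0536/0.00123 = 1019.3 s.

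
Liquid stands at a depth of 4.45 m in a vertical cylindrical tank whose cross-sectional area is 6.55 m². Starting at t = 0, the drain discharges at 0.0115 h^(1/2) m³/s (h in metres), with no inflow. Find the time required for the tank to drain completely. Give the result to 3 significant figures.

A dh/dt = −Q_out = −0.0115 √h.
∫ h^(−1/2) dh = −(0.0115/A) ∫ dt, giving 2√h = 2√h₀ − (0.0115/A) t.
Tank is empty when √h = 0: t_empty = 2A√h₀/0.0115.
t_empty = 2·6.55·√4.45/0.0115 = 13.100·2.1095/0.0115 = 2403.0 s.

2400 s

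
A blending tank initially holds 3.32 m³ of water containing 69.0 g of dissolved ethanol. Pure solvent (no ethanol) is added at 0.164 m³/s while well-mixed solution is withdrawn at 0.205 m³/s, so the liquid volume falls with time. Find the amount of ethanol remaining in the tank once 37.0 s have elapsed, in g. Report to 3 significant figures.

Let m(t) be the amount of ethanol. Volume: V(t) = V₀ + (Q_in − Q_out) t = 3.32 − 0.041000 t; V(37.0) = 1.8030 m³.
Species balance (pure solvent in): dm/dt = −Q_out · m/V(t).
dm/m = −Q_out dt/(V₀ − 0.041000 t); integrating gives ln(m/m₀) = −(Q_out/(Q_in−Q_out)) ln(V/V₀).
m = m₀ (V₀/V)^(Q_out/(Q_in−Q_out)) = 69.0 × (3.32/1.8030)^(-5.0000) = 3.2594 g.

3.26 g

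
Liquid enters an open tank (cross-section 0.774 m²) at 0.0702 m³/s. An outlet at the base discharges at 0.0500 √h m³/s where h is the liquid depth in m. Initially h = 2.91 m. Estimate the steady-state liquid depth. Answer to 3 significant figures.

A dh/dt = Q_in − 0.0500 √h. Steady state requires inflow = outflow:
Q_in = 0.0500 √h_ss ⇒ √h_ss = 0.0702/0.0500 = 1.4040.
h_ss = 1.4040² = 1.9712 m. (Since h₀ = 2.91 m > h_ss, the level will fall toward this value.)

1.97 m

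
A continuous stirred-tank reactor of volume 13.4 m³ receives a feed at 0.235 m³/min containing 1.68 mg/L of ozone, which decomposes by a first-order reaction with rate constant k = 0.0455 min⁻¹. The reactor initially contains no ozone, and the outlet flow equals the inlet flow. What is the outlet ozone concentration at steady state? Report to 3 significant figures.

Accumulation = in − out − consumed: V dC/dt = Q C_in − Q C − k V C.
At steady state: 0 = Q C_in − (Q + kV) C_ss, so C_ss = Q C_in/(Q + kV).
C_ss = 0.235·1.68/(0.235 + 0.0455·13.4) = 0.39480/0.84470 = 0.46738 mg/L.

0.467 mg/L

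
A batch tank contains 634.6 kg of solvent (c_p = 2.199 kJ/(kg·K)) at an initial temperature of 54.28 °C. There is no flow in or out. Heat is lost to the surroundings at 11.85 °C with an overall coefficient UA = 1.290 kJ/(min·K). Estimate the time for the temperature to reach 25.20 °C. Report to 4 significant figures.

Energy balance: M c_p dT/dt = −UA(T − T_amb).
τ = M c_p/UA = 1081.77 min; T_ss = T_amb = 11.8500 °C.
T(t) = T_ss + (T₀ − T_ss)e^(−t/τ); set T = 25.20:
t = −τ ln[(T − T_ss)/(T₀ − T_ss)] = −1081.77 · ln(0.314636) = 1250.90 min.

1251 min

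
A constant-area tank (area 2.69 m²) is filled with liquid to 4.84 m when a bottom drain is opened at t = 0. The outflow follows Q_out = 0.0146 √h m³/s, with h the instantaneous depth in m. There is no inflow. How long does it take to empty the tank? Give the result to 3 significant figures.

811 s

A dh/dt = −Q_out = −0.0146 √h.
∫ h^(−1/2) dh = −(0.0146/A) ∫ dt, giving 2√h = 2√h₀ − (0.0146/A) t.
Tank is empty when √h = 0: t_empty = 2A√h₀/0.0146.
t_empty = 2·2.69·√4.84/0.0146 = 5.3800·2.2000/0.0146 = 810.68 s.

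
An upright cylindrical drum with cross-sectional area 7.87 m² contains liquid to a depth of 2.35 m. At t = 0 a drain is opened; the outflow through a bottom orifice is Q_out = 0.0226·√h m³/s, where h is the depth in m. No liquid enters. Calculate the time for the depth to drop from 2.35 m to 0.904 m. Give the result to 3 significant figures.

A dh/dt = −Q_out = −0.0226 √h.
This is separable: 2 d(√h)/dt = −0.0226/A, so √h = √h₀ − (0.0226/(2A)) t.
t = 2A(√h₀ − √h)/0.0226 = 2·7.87·(√2.35 − √0.904)/0.0226
  = 15.740 × (1.5330 − 0.95079) / 0.0226 = 405.47 s.

405 s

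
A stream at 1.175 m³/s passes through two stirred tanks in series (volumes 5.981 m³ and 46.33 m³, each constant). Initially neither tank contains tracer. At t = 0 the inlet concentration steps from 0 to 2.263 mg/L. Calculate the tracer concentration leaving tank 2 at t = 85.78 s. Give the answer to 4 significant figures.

Time constants: τᵢ = Vᵢ/Q for each well-mixed tank.
τ₁ = 5.981/1.175 = 5.09021 s; τ₂ = 46.33/1.175 = 39.4298 s.
Solving the cascade with C₁(0)=C₂(0)=0 gives C₂(t) = C_in[1 − (τ₁ e^(−t/τ₁) − τ₂ e^(−t/τ₂))/(τ₁ − τ₂)].
At t = 85.78: e^(−t/τ₁) = 4.80056e-08, e^(−t/τ₂) = 0.113550.
C₂ = 2.263·[1 − (5.09021·4.80056e-08 − 39.4298·0.113550)/(-34.3396)] = 2.263·0.869618 = 1.96795 mg/L.

1.968 mg/L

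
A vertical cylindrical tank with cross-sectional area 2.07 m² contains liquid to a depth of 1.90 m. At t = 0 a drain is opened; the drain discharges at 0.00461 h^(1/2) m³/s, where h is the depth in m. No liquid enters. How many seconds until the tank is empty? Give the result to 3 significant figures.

Mass balance (ρ constant): A dh/dt = −0.00461 √h.
This is separable: 2 d(√h)/dt = −0.00461/A, so √h = √h₀ − (0.00461/(2A)) t.
Set h = 0: 2√h₀ = (0.00461/A) t_empty ⇒ t_empty = 2A√h₀/0.00461.
t_empty = 2·2.07·√1.90/0.00461 = 4.1400·1.3784/0.00461 = 1237.9 s.

1240 s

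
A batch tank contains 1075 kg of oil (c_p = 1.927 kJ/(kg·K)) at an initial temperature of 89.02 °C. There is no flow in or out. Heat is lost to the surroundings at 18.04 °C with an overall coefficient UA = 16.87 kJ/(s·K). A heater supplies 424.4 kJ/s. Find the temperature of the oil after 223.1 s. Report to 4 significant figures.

50.64 °C

M c_p dT/dt = −UA(T − T_amb) + Q̇.
dT/dt = (T_ss − T)/τ with T_ss = T_amb + Q̇/UA = 18.04 + 424.4/16.87 = 43.1971 °C, τ = M c_p/UA = 1075·1.927/16.87 = 122.793 s.
T approaches T_ss exponentially: T(t) = T_ss + (T₀ − T_ss) e^(−t/τ).
T(223.1) = 43.1971 + (45.8229)·0.162533 = 50.6448 °C.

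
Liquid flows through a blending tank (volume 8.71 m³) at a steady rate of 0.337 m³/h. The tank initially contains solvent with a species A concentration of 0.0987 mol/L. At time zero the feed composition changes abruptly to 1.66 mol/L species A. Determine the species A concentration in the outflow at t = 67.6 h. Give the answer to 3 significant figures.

Transient balance on the dissolved component: V dC/dt = Q(C_in − C).
So dC/dt = (C_in − C)/τ with τ = V/Q = 8.71/0.337 = 25.846 h.
C approaches C_in exponentially: C(t) = C_in + (C₀ − C_in) e^(−t/τ).
C(67.6) = 1.66 + (0.0987 − 1.66)·e^(−67.6/25.846) = 1.66 + (-1.5613)·0.073130 = 1.5458 mol/L.

1.55 mol/L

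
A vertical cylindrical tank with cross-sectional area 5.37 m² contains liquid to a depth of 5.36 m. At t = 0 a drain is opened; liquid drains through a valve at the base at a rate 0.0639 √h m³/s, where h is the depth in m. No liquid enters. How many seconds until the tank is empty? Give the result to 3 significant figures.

389 s

With no inflow, A dh/dt = −0.0639 √h.
This is separable: 2 d(√h)/dt = −0.0639/A, so √h = √h₀ − (0.0639/(2A)) t.
Tank is empty when √h = 0: t_empty = 2A√h₀/0.0639.
t_empty = 2·5.37·√5.36/0.0639 = 10.740·2.3152/0.0639 = 389.12 s.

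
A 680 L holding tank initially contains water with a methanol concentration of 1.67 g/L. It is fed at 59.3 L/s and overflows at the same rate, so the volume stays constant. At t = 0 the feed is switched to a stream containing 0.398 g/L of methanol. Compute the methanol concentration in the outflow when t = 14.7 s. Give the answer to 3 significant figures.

Unsteady species balance (constant V, well mixed): V dC/dt = Q(C_in − C).
Rewrite as dC/dt + C/τ = C_in/τ, τ = V/Q = 11.467 s.
Solution: C(t) = C_in + (C₀ − C_in) e^(−t/τ).
C(14.7) = 0.398 + (1.67 − 0.398)·e^(−14.7/11.467) = 0.398 + (1.2720)·0.27750 = 0.75098 g/L.

0.751 g/L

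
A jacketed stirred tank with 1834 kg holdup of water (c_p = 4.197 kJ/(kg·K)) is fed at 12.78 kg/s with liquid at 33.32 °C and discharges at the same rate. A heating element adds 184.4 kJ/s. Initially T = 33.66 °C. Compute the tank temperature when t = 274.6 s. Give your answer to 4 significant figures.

36.30 °C

Heat balance on the well-mixed liquid: M c_p dT/dt = ṁ c_p (T_in − T) + 184.4.
Rearrange: dT/dt = (T_ss − T)/τ with τ = M/ṁ = 143.505 s and T_ss = T_in + Q̇/(ṁ c_p) = 36.7579 °C.
Integrating: T(t) = T_ss + (T₀ − T_ss) e^(−t/τ).
T(274.6) = 36.7579 + (-3.09788)·e^(−274.6/143.505) = 36.7579 + (-3.09788)·0.147561 = 36.3008 °C.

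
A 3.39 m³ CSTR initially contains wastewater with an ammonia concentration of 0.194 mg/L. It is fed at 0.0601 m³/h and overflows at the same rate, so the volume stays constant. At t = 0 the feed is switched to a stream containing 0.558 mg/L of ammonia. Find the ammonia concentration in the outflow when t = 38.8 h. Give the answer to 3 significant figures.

0.375 mg/L

Accumulation = in − out for the solute gives V dC/dt = Q(C_in − C).
So dC/dt = (C_in − C)/τ with τ = V/Q = 3.39/0.0601 = 56.406 h.
Integrating: C(t) = C_in + (C₀ − C_in) e^(−t/τ).
C(38.8) = 0.558 + (0.194 − 0.558)·e^(−38.8/56.406) = 0.558 + (-0.36400)·0.50265 = 0.37504 mg/L.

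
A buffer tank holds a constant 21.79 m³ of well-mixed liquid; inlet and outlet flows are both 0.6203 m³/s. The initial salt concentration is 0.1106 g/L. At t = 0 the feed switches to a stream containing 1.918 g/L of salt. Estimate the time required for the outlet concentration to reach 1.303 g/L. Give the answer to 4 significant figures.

37.87 s

Species balance: V dC/dt = Q(C_in − C) ⇒ τ = V/Q = 35.1282 s.
C(t) = C_in + (C₀ − C_in) e^(−t/τ). Set C = 1.303 and solve for t:
e^(−t/τ) = (C − C_in)/(C₀ − C_in) = (1.303 − 1.918)/(0.1106 − 1.918) = 0.340268
t = −τ ln(…) = 35.1282 × 1.07802 = 37.8689 s.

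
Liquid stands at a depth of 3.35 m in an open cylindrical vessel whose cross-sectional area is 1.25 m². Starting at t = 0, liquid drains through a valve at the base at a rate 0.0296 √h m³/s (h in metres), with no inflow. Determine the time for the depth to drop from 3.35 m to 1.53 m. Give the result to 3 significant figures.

A dh/dt = −Q_out = −0.0296 √h.
This is separable: 2 d(√h)/dt = −0.0296/A, so √h = √h₀ − (0.0296/(2A)) t.
t = 2A(√h₀ − √h)/0.0296 = 2·1.25·(√3.35 − √1.53)/0.0296
  = 2.5000 × (1.8303 − 1.2369) / 0.0296 = 50.116 s.

50.1 s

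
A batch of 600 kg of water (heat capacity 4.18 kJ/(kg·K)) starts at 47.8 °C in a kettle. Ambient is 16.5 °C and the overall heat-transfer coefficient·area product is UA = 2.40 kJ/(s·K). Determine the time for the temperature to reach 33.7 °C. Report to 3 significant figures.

626 s

Lumped-capacitance energy balance: M c_p dT/dt = UA(T_amb − T).
τ = M c_p/UA = 1045.0 s; T_ss = T_amb = 16.500 °C.
T(t) = T_ss + (T₀ − T_ss)e^(−t/τ); set T = 33.7:
t = −τ ln[(T − T_ss)/(T₀ − T_ss)] = −1045.0 · ln(0.54952) = 625.65 s.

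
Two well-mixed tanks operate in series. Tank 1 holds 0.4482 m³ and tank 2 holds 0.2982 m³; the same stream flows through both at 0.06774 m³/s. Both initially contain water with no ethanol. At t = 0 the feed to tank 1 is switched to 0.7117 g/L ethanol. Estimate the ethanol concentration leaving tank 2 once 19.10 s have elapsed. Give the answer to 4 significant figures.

0.6116 g/L

Each tank obeys Vᵢ dCᵢ/dt = Q(Cᵢ₋₁ − Cᵢ), so τᵢ = Vᵢ/Q.
τ₁ = 0.4482/0.06774 = 6.61647 s; τ₂ = 0.2982/0.06774 = 4.40213 s.
Tank 1: C₁ = C_in(1 − e^(−t/τ₁)). Tank 2 (τ₁ ≠ τ₂): C₂ = C_in[1 − (τ₁ e^(−t/τ₁) − τ₂ e^(−t/τ₂))/(τ₁ − τ₂)].
At t = 19.10: e^(−t/τ₁) = 0.0557580, e^(−t/τ₂) = 0.0130520.
C₂ = 0.7117·[1 − (6.61647·0.0557580 − 4.40213·0.0130520)/(2.21435)] = 0.7117·0.859342 = 0.611594 g/L.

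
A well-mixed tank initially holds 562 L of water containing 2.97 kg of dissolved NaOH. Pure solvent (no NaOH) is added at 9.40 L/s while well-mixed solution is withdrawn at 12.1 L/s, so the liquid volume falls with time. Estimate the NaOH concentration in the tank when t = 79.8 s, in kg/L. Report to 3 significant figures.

Let m(t) be the amount of NaOH. Volume: V(t) = V₀ + (Q_in − Q_out) t = 562 − 2.7000 t; V(79.8) = 346.54 L.
Solute balance: dm/dt = 0 − Q_out C = −Q_out m/V(t).
Separate: dm/m = −Q_out dt/V(t) ⇒ ln(m/m₀) = −(Q_out/(Q_in−Q_out)) ln(V/V₀).
m = m₀ (V₀/V)^(Q_out/(Q_in−Q_out)) = 2.97 × (562/346.54)^(-4.4815) = 0.34019 kg.
C = m/V = 0.34019/346.54 = 0.00098168 kg/L.

0.000982 kg/L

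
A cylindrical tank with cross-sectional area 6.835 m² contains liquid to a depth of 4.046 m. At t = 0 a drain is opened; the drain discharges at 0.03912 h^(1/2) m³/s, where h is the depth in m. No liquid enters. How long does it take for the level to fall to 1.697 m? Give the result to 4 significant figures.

A dh/dt = −Q_out = −0.03912 √h.
Separate and integrate: 2(√h − √h₀) = −(0.03912/A) t.
t = 2A(√h₀ − √h)/0.03912 = 2·6.835·(√4.046 − √1.697)/0.03912
  = 13.6700 × (2.01147 − 1.30269) / 0.03912 = 247.674 s.

247.7 s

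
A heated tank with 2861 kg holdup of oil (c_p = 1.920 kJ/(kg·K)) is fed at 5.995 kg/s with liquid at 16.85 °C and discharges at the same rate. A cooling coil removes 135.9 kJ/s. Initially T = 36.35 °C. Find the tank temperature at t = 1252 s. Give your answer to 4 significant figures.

Unsteady energy balance on the tank contents: M c_p dT/dt = ṁ c_p (T_in − T) − 135.9.
Rearrange: dT/dt = (T_ss − T)/τ with τ = M/ṁ = 477.231 s and T_ss = T_in − Q̇/(ṁ c_p) = 5.04329 °C.
T approaches T_ss exponentially: T(t) = T_ss + (T₀ − T_ss) e^(−t/τ).
T(1252) = 5.04329 + (31.3067)·e^(−1252/477.231) = 5.04329 + (31.3067)·0.0725509 = 7.31462 °C.

7.315 °C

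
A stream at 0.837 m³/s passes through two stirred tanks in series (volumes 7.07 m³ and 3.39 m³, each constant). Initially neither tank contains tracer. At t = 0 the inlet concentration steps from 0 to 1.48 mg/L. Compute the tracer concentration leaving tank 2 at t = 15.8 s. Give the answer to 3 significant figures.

Time constants: τᵢ = Vᵢ/Q for each well-mixed tank.
τ₁ = 7.07/0.837 = 8.4468 s; τ₂ = 3.39/0.837 = 4.0502 s.
Tank 1: C₁ = C_in(1 − e^(−t/τ₁)). Tank 2 (τ₁ ≠ τ₂): C₂ = C_in[1 − (τ₁ e^(−t/τ₁) − τ₂ e^(−t/τ₂))/(τ₁ − τ₂)].
At t = 15.8: e^(−t/τ₁) = 0.15404, e^(−t/τ₂) = 0.020220.
C₂ = 1.48·[1 − (8.4468·0.15404 − 4.0502·0.020220)/(4.3967)] = 1.48·0.72268 = 1.0696 mg/L.

1.07 mg/L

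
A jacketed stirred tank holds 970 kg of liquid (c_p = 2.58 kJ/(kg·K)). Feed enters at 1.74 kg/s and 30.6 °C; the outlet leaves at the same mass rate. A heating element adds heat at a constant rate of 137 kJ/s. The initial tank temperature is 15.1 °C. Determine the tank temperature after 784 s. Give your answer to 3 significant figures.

Heat balance on the well-mixed liquid: M c_p dT/dt = ṁ c_p (T_in − T) + 137.
Rearrange: dT/dt = (T_ss − T)/τ with τ = M/ṁ = 557.47 s and T_ss = T_in + Q̇/(ṁ c_p) = 61.118 °C.
Solution: T(t) = T_ss + (T₀ − T_ss) e^(−t/τ).
T(784) = 61.118 + (-46.018)·e^(−784/557.47) = 61.118 + (-46.018)·0.24504 = 49.842 °C.

49.8 °C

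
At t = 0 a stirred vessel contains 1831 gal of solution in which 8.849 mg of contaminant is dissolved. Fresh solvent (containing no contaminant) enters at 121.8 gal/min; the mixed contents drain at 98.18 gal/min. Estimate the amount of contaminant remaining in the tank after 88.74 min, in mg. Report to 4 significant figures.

Total volume: dV/dt = Q_in − Q_out = 23.6200 gal/min, so V(t) = 1831 + 23.6200 t and V(88.74) = 3927.04 gal.
Solute balance: dm/dt = 0 − Q_out C = −Q_out m/V(t).
Separate: dm/m = −Q_out dt/V(t) ⇒ ln(m/m₀) = −(Q_out/(Q_in−Q_out)) ln(V/V₀).
m = m₀ (V₀/V)^(Q_out/(Q_in−Q_out)) = 8.849 × (1831/3927.04)^(4.15665) = 0.371089 mg.

0.3711 mg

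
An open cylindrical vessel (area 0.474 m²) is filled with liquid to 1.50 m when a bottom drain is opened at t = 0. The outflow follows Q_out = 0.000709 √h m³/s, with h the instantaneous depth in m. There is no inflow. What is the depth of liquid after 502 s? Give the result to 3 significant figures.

0.721 m

A dh/dt = −Q_out = −0.000709 √h.
This is separable: 2 d(√h)/dt = −0.000709/A, so √h = √h₀ − (0.000709/(2A)) t.
√h = √1.50 − 0.000709·502/(2·0.474) = 1.2247 − 0.37544 = 0.84930.
h = 0.84930² = 0.72132 m.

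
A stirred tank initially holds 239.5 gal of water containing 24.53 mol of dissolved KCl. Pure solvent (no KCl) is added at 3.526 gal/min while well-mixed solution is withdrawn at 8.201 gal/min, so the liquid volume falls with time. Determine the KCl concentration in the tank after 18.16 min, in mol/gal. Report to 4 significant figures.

0.07362 mol/gal

Total volume: dV/dt = Q_in − Q_out = -4.67500 gal/min, so V(t) = 239.5 − 4.67500 t and V(18.16) = 154.602 gal.
Solute balance: dm/dt = 0 − Q_out C = −Q_out m/V(t).
dm/m = −Q_out dt/(V₀ − 4.67500 t); integrating gives ln(m/m₀) = −(Q_out/(Q_in−Q_out)) ln(V/V₀).
m = m₀ (V₀/V)^(Q_out/(Q_in−Q_out)) = 24.53 × (239.5/154.602)^(-1.75422) = 11.3825 mol.
C = m/V = 11.3825/154.602 = 0.0736243 mol/gal.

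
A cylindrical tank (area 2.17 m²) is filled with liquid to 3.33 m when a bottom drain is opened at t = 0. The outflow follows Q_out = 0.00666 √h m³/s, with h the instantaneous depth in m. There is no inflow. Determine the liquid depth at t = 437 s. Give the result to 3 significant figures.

Mass balance (ρ constant): A dh/dt = −0.00666 √h.
This is separable: 2 d(√h)/dt = −0.00666/A, so √h = √h₀ − (0.00666/(2A)) t.
√h = √3.33 − 0.00666·437/(2·2.17) = 1.8248 − 0.67060 = 1.1542.
h = 1.1542² = 1.3322 m.

1.33 m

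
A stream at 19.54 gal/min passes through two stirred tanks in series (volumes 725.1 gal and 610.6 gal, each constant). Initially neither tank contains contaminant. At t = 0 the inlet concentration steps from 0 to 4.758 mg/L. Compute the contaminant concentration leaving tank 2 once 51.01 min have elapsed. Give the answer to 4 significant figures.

Species balance on tank i: dCᵢ/dt = (Cᵢ₋₁ − Cᵢ)/τᵢ with τᵢ = Vᵢ/Q.
τ₁ = 725.1/19.54 = 37.1085 min; τ₂ = 610.6/19.54 = 31.2487 min.
Tank 1: C₁ = C_in(1 − e^(−t/τ₁)). Tank 2 (τ₁ ≠ τ₂): C₂ = C_in[1 − (τ₁ e^(−t/τ₁) − τ₂ e^(−t/τ₂))/(τ₁ − τ₂)].
At t = 51.01: e^(−t/τ₁) = 0.252936, e^(−t/τ₂) = 0.195462.
C₂ = 4.758·[1 − (37.1085·0.252936 − 31.2487·0.195462)/(5.85977)] = 4.758·0.440571 = 2.09623 mg/L.

2.096 mg/L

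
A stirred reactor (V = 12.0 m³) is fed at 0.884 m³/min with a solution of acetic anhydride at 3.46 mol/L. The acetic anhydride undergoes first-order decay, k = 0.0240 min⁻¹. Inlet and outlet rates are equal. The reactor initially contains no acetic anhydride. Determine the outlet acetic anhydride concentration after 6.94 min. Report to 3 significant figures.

V dC/dt = Q(C_in − C) − k V C.
dC/dt = (Q/V) C_in − (Q/V + k) C; effective rate a = Q/V + k = 0.073667 + 0.0240 = 0.097667 min⁻¹.
C_ss = Q C_in/(Q + kV) = 2.6098 mol/L; C(t) = C_ss + (C₀ − C_ss) e^(−a t).
C(6.94) = 2.6098 + (-2.6098)·e^(−0.097667·6.94) = 2.6098 + (-2.6098)·0.50773 = 1.2847 mol/L.

1.28 mol/L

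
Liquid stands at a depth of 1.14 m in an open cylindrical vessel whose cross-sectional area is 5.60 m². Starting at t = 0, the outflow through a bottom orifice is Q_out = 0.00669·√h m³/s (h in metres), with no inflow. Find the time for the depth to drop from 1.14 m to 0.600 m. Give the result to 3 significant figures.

491 s

A dh/dt = −Q_out = −0.00669 √h.
Separate and integrate: 2(√h − √h₀) = −(0.00669/A) t.
t = 2A(√h₀ − √h)/0.00669 = 2·5.60·(√1.14 − √0.600)/0.00669
  = 11.200 × (1.0677 − 0.77460) / 0.00669 = 490.71 s.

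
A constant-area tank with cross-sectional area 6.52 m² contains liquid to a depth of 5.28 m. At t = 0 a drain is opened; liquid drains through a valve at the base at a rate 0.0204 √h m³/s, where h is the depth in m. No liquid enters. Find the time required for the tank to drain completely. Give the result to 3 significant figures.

1470 s

A dh/dt = −Q_out = −0.0204 √h.
Separate and integrate: 2(√h − √h₀) = −(0.0204/A) t.
Set h = 0: 2√h₀ = (0.0204/A) t_empty ⇒ t_empty = 2A√h₀/0.0204.
t_empty = 2·6.52·√5.28/0.0204 = 13.040·2.2978/0.0204 = 1468.8 s.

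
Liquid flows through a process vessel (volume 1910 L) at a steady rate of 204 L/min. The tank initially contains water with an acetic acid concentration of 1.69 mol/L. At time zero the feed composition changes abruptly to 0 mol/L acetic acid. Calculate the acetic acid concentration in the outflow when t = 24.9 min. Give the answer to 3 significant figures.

0.118 mol/L

Accumulation = in − out for the solute gives V dC/dt = Q(C_in − C).
So dC/dt = (C_in − C)/τ with τ = V/Q = 1910/204 = 9.3627 min.
Integrating: C(t) = C_in + (C₀ − C_in) e^(−t/τ).
C(24.9) = 0 + (1.69 − 0)·e^(−24.9/9.3627) = 0 + (1.6900)·0.069985 = 0.11827 mol/L.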